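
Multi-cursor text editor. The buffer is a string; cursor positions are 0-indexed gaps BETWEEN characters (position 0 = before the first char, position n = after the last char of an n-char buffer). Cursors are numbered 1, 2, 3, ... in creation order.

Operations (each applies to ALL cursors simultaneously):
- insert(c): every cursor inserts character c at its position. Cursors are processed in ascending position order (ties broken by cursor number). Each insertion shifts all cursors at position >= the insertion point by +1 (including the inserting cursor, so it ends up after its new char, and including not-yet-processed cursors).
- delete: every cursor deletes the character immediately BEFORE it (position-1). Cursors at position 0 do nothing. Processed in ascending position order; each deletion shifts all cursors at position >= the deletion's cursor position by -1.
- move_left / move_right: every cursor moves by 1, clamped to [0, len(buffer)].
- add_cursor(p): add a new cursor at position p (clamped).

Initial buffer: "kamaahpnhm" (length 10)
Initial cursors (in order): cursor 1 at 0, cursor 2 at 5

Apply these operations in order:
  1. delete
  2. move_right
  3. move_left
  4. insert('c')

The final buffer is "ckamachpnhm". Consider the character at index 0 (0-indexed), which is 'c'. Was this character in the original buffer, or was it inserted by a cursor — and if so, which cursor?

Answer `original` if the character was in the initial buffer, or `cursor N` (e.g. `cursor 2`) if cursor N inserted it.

Answer: cursor 1

Derivation:
After op 1 (delete): buffer="kamahpnhm" (len 9), cursors c1@0 c2@4, authorship .........
After op 2 (move_right): buffer="kamahpnhm" (len 9), cursors c1@1 c2@5, authorship .........
After op 3 (move_left): buffer="kamahpnhm" (len 9), cursors c1@0 c2@4, authorship .........
After op 4 (insert('c')): buffer="ckamachpnhm" (len 11), cursors c1@1 c2@6, authorship 1....2.....
Authorship (.=original, N=cursor N): 1 . . . . 2 . . . . .
Index 0: author = 1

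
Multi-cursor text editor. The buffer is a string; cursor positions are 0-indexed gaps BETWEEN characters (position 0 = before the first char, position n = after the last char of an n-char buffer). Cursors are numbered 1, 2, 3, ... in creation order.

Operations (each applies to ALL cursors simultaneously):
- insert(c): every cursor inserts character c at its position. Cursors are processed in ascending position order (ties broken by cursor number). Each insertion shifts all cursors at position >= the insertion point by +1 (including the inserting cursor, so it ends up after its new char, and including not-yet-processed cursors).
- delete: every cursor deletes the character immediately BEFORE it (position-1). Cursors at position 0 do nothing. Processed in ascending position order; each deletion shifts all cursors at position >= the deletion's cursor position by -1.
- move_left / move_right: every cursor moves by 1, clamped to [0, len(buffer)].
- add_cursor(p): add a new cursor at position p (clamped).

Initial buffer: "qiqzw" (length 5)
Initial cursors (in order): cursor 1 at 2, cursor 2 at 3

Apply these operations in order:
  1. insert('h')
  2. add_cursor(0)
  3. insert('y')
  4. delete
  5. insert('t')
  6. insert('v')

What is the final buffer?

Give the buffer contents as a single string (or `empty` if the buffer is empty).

Answer: tvqihtvqhtvzw

Derivation:
After op 1 (insert('h')): buffer="qihqhzw" (len 7), cursors c1@3 c2@5, authorship ..1.2..
After op 2 (add_cursor(0)): buffer="qihqhzw" (len 7), cursors c3@0 c1@3 c2@5, authorship ..1.2..
After op 3 (insert('y')): buffer="yqihyqhyzw" (len 10), cursors c3@1 c1@5 c2@8, authorship 3..11.22..
After op 4 (delete): buffer="qihqhzw" (len 7), cursors c3@0 c1@3 c2@5, authorship ..1.2..
After op 5 (insert('t')): buffer="tqihtqhtzw" (len 10), cursors c3@1 c1@5 c2@8, authorship 3..11.22..
After op 6 (insert('v')): buffer="tvqihtvqhtvzw" (len 13), cursors c3@2 c1@7 c2@11, authorship 33..111.222..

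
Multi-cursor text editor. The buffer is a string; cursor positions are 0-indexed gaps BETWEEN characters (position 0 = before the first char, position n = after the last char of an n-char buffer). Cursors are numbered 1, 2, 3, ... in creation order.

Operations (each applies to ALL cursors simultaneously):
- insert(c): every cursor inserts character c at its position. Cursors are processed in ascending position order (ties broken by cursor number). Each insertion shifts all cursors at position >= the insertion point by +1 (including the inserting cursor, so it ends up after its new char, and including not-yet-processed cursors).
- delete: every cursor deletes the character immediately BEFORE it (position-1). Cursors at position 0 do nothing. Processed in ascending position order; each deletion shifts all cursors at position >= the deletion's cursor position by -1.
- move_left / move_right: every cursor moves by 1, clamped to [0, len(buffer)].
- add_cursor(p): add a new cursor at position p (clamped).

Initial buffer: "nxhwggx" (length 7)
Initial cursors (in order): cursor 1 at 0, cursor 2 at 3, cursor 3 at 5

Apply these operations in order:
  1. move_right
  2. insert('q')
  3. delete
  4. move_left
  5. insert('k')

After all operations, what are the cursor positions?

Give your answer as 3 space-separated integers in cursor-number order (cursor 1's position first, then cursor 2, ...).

Answer: 1 5 8

Derivation:
After op 1 (move_right): buffer="nxhwggx" (len 7), cursors c1@1 c2@4 c3@6, authorship .......
After op 2 (insert('q')): buffer="nqxhwqggqx" (len 10), cursors c1@2 c2@6 c3@9, authorship .1...2..3.
After op 3 (delete): buffer="nxhwggx" (len 7), cursors c1@1 c2@4 c3@6, authorship .......
After op 4 (move_left): buffer="nxhwggx" (len 7), cursors c1@0 c2@3 c3@5, authorship .......
After op 5 (insert('k')): buffer="knxhkwgkgx" (len 10), cursors c1@1 c2@5 c3@8, authorship 1...2..3..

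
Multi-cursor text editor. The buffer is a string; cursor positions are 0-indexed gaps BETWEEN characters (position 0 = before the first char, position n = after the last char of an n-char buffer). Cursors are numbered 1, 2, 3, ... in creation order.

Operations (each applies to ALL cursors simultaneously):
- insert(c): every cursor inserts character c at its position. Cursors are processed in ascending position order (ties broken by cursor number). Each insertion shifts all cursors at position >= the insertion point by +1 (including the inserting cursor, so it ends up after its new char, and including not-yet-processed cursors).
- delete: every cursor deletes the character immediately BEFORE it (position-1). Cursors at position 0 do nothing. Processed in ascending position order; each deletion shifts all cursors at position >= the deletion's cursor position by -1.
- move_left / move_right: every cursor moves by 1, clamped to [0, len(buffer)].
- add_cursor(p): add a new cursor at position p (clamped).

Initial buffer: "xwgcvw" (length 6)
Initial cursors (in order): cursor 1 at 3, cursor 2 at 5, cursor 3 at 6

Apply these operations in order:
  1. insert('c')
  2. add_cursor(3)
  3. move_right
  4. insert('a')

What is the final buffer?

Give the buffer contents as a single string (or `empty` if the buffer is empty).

After op 1 (insert('c')): buffer="xwgccvcwc" (len 9), cursors c1@4 c2@7 c3@9, authorship ...1..2.3
After op 2 (add_cursor(3)): buffer="xwgccvcwc" (len 9), cursors c4@3 c1@4 c2@7 c3@9, authorship ...1..2.3
After op 3 (move_right): buffer="xwgccvcwc" (len 9), cursors c4@4 c1@5 c2@8 c3@9, authorship ...1..2.3
After op 4 (insert('a')): buffer="xwgcacavcwaca" (len 13), cursors c4@5 c1@7 c2@11 c3@13, authorship ...14.1.2.233

Answer: xwgcacavcwaca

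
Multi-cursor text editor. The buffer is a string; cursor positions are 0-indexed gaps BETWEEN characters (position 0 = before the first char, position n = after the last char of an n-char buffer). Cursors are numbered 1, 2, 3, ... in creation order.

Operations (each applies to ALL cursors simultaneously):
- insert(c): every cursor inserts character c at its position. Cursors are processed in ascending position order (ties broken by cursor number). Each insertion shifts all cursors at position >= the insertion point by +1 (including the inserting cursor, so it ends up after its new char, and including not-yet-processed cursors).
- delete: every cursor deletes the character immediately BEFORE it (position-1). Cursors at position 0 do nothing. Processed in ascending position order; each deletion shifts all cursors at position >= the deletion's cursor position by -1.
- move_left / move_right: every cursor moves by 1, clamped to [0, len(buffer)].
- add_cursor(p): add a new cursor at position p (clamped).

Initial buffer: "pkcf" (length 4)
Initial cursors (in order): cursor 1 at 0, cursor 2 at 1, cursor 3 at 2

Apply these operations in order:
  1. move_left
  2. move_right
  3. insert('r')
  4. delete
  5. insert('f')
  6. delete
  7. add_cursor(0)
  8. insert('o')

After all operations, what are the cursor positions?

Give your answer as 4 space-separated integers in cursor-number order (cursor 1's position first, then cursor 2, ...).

After op 1 (move_left): buffer="pkcf" (len 4), cursors c1@0 c2@0 c3@1, authorship ....
After op 2 (move_right): buffer="pkcf" (len 4), cursors c1@1 c2@1 c3@2, authorship ....
After op 3 (insert('r')): buffer="prrkrcf" (len 7), cursors c1@3 c2@3 c3@5, authorship .12.3..
After op 4 (delete): buffer="pkcf" (len 4), cursors c1@1 c2@1 c3@2, authorship ....
After op 5 (insert('f')): buffer="pffkfcf" (len 7), cursors c1@3 c2@3 c3@5, authorship .12.3..
After op 6 (delete): buffer="pkcf" (len 4), cursors c1@1 c2@1 c3@2, authorship ....
After op 7 (add_cursor(0)): buffer="pkcf" (len 4), cursors c4@0 c1@1 c2@1 c3@2, authorship ....
After op 8 (insert('o')): buffer="opookocf" (len 8), cursors c4@1 c1@4 c2@4 c3@6, authorship 4.12.3..

Answer: 4 4 6 1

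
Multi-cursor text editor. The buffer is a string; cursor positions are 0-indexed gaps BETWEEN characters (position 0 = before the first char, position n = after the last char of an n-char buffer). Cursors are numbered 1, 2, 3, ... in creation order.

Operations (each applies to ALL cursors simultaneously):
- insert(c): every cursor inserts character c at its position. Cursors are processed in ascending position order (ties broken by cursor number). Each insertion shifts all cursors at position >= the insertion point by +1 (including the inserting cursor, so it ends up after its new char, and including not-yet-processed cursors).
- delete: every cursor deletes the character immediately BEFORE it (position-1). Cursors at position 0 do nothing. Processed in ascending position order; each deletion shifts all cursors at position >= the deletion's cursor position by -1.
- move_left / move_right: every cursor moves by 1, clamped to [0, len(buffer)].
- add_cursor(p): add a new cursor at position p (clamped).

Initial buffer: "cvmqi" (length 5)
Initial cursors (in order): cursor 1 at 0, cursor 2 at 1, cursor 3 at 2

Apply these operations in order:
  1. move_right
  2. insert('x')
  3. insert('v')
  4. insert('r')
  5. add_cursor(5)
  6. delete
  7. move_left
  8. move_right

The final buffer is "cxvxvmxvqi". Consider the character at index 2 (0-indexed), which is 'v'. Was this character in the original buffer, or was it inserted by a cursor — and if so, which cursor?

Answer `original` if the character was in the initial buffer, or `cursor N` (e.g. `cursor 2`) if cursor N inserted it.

After op 1 (move_right): buffer="cvmqi" (len 5), cursors c1@1 c2@2 c3@3, authorship .....
After op 2 (insert('x')): buffer="cxvxmxqi" (len 8), cursors c1@2 c2@4 c3@6, authorship .1.2.3..
After op 3 (insert('v')): buffer="cxvvxvmxvqi" (len 11), cursors c1@3 c2@6 c3@9, authorship .11.22.33..
After op 4 (insert('r')): buffer="cxvrvxvrmxvrqi" (len 14), cursors c1@4 c2@8 c3@12, authorship .111.222.333..
After op 5 (add_cursor(5)): buffer="cxvrvxvrmxvrqi" (len 14), cursors c1@4 c4@5 c2@8 c3@12, authorship .111.222.333..
After op 6 (delete): buffer="cxvxvmxvqi" (len 10), cursors c1@3 c4@3 c2@5 c3@8, authorship .1122.33..
After op 7 (move_left): buffer="cxvxvmxvqi" (len 10), cursors c1@2 c4@2 c2@4 c3@7, authorship .1122.33..
After op 8 (move_right): buffer="cxvxvmxvqi" (len 10), cursors c1@3 c4@3 c2@5 c3@8, authorship .1122.33..
Authorship (.=original, N=cursor N): . 1 1 2 2 . 3 3 . .
Index 2: author = 1

Answer: cursor 1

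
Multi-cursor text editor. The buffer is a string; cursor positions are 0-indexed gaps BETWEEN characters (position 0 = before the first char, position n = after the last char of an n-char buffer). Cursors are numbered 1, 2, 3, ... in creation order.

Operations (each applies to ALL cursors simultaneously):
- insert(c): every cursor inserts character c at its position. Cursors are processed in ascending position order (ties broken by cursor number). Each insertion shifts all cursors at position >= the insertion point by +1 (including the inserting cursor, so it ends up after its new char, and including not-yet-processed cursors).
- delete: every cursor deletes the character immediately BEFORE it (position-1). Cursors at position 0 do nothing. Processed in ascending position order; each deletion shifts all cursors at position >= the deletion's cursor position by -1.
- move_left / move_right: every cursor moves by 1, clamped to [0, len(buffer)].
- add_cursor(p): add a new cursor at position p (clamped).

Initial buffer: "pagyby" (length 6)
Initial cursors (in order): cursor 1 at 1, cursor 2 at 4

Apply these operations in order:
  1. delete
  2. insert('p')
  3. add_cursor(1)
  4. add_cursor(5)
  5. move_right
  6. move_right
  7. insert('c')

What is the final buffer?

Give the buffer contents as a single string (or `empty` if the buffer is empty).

After op 1 (delete): buffer="agby" (len 4), cursors c1@0 c2@2, authorship ....
After op 2 (insert('p')): buffer="pagpby" (len 6), cursors c1@1 c2@4, authorship 1..2..
After op 3 (add_cursor(1)): buffer="pagpby" (len 6), cursors c1@1 c3@1 c2@4, authorship 1..2..
After op 4 (add_cursor(5)): buffer="pagpby" (len 6), cursors c1@1 c3@1 c2@4 c4@5, authorship 1..2..
After op 5 (move_right): buffer="pagpby" (len 6), cursors c1@2 c3@2 c2@5 c4@6, authorship 1..2..
After op 6 (move_right): buffer="pagpby" (len 6), cursors c1@3 c3@3 c2@6 c4@6, authorship 1..2..
After op 7 (insert('c')): buffer="pagccpbycc" (len 10), cursors c1@5 c3@5 c2@10 c4@10, authorship 1..132..24

Answer: pagccpbycc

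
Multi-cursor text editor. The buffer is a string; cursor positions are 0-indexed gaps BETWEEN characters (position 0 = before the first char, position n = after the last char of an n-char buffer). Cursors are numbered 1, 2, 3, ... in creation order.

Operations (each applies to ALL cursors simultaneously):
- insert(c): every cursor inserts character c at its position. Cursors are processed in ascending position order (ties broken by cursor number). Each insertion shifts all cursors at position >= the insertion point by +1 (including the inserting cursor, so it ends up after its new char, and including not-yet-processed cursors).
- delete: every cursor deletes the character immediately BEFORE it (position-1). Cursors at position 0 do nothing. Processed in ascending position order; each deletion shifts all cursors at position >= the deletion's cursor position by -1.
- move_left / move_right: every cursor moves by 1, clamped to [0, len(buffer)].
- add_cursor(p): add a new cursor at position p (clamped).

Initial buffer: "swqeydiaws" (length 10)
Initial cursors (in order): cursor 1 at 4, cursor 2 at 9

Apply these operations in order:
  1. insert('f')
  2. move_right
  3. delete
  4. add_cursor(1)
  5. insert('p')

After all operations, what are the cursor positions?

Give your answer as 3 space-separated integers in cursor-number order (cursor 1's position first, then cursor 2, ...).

After op 1 (insert('f')): buffer="swqefydiawfs" (len 12), cursors c1@5 c2@11, authorship ....1.....2.
After op 2 (move_right): buffer="swqefydiawfs" (len 12), cursors c1@6 c2@12, authorship ....1.....2.
After op 3 (delete): buffer="swqefdiawf" (len 10), cursors c1@5 c2@10, authorship ....1....2
After op 4 (add_cursor(1)): buffer="swqefdiawf" (len 10), cursors c3@1 c1@5 c2@10, authorship ....1....2
After op 5 (insert('p')): buffer="spwqefpdiawfp" (len 13), cursors c3@2 c1@7 c2@13, authorship .3...11....22

Answer: 7 13 2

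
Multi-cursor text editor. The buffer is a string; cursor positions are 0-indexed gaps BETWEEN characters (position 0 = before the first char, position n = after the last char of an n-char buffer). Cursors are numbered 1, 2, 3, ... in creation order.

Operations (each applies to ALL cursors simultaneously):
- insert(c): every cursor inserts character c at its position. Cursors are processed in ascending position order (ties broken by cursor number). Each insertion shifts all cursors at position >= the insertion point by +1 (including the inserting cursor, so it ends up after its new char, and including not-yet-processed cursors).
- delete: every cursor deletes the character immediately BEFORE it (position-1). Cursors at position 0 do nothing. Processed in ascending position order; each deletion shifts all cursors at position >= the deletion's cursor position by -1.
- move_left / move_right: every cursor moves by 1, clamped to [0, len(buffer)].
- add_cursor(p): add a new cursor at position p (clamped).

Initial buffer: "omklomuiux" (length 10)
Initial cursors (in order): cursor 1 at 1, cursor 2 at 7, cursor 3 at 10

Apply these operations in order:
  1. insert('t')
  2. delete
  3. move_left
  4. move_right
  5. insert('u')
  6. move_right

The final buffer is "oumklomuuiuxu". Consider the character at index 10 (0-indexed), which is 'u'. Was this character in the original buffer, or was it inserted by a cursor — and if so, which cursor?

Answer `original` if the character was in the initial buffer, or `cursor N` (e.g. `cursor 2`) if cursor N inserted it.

Answer: original

Derivation:
After op 1 (insert('t')): buffer="otmklomutiuxt" (len 13), cursors c1@2 c2@9 c3@13, authorship .1......2...3
After op 2 (delete): buffer="omklomuiux" (len 10), cursors c1@1 c2@7 c3@10, authorship ..........
After op 3 (move_left): buffer="omklomuiux" (len 10), cursors c1@0 c2@6 c3@9, authorship ..........
After op 4 (move_right): buffer="omklomuiux" (len 10), cursors c1@1 c2@7 c3@10, authorship ..........
After op 5 (insert('u')): buffer="oumklomuuiuxu" (len 13), cursors c1@2 c2@9 c3@13, authorship .1......2...3
After op 6 (move_right): buffer="oumklomuuiuxu" (len 13), cursors c1@3 c2@10 c3@13, authorship .1......2...3
Authorship (.=original, N=cursor N): . 1 . . . . . . 2 . . . 3
Index 10: author = original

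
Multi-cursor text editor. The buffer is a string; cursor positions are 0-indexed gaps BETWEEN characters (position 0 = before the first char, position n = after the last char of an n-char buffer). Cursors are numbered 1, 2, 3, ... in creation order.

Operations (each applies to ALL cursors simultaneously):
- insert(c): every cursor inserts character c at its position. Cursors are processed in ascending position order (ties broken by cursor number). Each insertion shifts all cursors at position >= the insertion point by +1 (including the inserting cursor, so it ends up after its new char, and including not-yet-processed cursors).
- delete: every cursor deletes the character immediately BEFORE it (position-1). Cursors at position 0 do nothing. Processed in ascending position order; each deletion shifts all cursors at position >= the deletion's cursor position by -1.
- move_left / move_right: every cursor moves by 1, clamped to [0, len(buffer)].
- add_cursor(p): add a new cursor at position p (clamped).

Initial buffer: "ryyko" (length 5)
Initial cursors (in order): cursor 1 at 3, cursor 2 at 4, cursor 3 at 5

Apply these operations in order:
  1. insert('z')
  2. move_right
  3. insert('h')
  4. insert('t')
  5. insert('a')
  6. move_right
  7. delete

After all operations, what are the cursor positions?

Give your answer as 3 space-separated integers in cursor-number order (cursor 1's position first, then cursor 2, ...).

After op 1 (insert('z')): buffer="ryyzkzoz" (len 8), cursors c1@4 c2@6 c3@8, authorship ...1.2.3
After op 2 (move_right): buffer="ryyzkzoz" (len 8), cursors c1@5 c2@7 c3@8, authorship ...1.2.3
After op 3 (insert('h')): buffer="ryyzkhzohzh" (len 11), cursors c1@6 c2@9 c3@11, authorship ...1.12.233
After op 4 (insert('t')): buffer="ryyzkhtzohtzht" (len 14), cursors c1@7 c2@11 c3@14, authorship ...1.112.22333
After op 5 (insert('a')): buffer="ryyzkhtazohtazhta" (len 17), cursors c1@8 c2@13 c3@17, authorship ...1.1112.2223333
After op 6 (move_right): buffer="ryyzkhtazohtazhta" (len 17), cursors c1@9 c2@14 c3@17, authorship ...1.1112.2223333
After op 7 (delete): buffer="ryyzkhtaohtaht" (len 14), cursors c1@8 c2@12 c3@14, authorship ...1.111.22233

Answer: 8 12 14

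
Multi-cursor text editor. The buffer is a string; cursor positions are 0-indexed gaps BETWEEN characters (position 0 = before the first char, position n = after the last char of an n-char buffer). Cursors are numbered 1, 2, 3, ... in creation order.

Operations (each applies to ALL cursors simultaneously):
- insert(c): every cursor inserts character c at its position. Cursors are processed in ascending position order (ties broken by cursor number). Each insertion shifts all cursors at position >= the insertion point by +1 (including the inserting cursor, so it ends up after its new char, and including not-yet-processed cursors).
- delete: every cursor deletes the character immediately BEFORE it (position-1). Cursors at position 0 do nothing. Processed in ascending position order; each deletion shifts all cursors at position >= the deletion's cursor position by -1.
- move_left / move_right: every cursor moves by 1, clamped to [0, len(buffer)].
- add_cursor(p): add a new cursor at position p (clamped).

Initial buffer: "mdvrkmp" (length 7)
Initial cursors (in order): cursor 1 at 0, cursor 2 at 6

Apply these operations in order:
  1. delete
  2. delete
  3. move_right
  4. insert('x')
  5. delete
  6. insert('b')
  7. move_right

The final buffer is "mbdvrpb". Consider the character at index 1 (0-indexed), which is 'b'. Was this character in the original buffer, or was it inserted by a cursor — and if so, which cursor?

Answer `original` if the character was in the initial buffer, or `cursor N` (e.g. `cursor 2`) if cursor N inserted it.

Answer: cursor 1

Derivation:
After op 1 (delete): buffer="mdvrkp" (len 6), cursors c1@0 c2@5, authorship ......
After op 2 (delete): buffer="mdvrp" (len 5), cursors c1@0 c2@4, authorship .....
After op 3 (move_right): buffer="mdvrp" (len 5), cursors c1@1 c2@5, authorship .....
After op 4 (insert('x')): buffer="mxdvrpx" (len 7), cursors c1@2 c2@7, authorship .1....2
After op 5 (delete): buffer="mdvrp" (len 5), cursors c1@1 c2@5, authorship .....
After op 6 (insert('b')): buffer="mbdvrpb" (len 7), cursors c1@2 c2@7, authorship .1....2
After op 7 (move_right): buffer="mbdvrpb" (len 7), cursors c1@3 c2@7, authorship .1....2
Authorship (.=original, N=cursor N): . 1 . . . . 2
Index 1: author = 1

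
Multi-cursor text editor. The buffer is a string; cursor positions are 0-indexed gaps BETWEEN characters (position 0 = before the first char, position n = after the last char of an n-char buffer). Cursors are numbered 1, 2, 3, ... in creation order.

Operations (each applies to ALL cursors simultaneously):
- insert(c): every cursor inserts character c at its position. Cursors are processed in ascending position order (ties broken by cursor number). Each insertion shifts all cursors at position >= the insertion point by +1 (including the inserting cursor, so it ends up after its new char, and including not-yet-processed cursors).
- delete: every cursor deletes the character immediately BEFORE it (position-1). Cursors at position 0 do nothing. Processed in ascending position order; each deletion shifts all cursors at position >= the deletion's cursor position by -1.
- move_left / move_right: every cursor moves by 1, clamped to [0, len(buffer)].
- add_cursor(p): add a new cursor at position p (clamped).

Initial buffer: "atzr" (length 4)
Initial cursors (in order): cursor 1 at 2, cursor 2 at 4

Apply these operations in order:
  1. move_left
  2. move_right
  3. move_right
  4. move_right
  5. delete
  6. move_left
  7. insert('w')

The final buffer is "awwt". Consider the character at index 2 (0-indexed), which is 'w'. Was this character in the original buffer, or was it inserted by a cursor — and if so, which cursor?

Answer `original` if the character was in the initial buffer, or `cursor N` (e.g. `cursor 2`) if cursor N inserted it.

After op 1 (move_left): buffer="atzr" (len 4), cursors c1@1 c2@3, authorship ....
After op 2 (move_right): buffer="atzr" (len 4), cursors c1@2 c2@4, authorship ....
After op 3 (move_right): buffer="atzr" (len 4), cursors c1@3 c2@4, authorship ....
After op 4 (move_right): buffer="atzr" (len 4), cursors c1@4 c2@4, authorship ....
After op 5 (delete): buffer="at" (len 2), cursors c1@2 c2@2, authorship ..
After op 6 (move_left): buffer="at" (len 2), cursors c1@1 c2@1, authorship ..
After op 7 (insert('w')): buffer="awwt" (len 4), cursors c1@3 c2@3, authorship .12.
Authorship (.=original, N=cursor N): . 1 2 .
Index 2: author = 2

Answer: cursor 2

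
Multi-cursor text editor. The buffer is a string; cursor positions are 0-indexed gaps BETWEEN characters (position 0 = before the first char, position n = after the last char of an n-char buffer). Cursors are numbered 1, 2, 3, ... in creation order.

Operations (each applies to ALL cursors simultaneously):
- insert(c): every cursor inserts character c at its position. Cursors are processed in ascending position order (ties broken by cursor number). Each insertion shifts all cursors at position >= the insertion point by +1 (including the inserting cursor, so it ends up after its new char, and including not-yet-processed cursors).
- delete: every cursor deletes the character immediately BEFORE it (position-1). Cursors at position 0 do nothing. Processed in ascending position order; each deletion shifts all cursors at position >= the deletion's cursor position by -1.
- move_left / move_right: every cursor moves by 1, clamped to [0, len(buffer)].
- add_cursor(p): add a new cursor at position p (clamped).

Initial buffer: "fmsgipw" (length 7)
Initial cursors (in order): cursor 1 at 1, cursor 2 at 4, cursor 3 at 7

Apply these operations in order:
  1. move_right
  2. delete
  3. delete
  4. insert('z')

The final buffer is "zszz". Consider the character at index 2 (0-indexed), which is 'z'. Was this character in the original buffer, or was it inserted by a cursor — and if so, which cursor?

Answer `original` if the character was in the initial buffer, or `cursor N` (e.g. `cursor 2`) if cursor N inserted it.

After op 1 (move_right): buffer="fmsgipw" (len 7), cursors c1@2 c2@5 c3@7, authorship .......
After op 2 (delete): buffer="fsgp" (len 4), cursors c1@1 c2@3 c3@4, authorship ....
After op 3 (delete): buffer="s" (len 1), cursors c1@0 c2@1 c3@1, authorship .
After op 4 (insert('z')): buffer="zszz" (len 4), cursors c1@1 c2@4 c3@4, authorship 1.23
Authorship (.=original, N=cursor N): 1 . 2 3
Index 2: author = 2

Answer: cursor 2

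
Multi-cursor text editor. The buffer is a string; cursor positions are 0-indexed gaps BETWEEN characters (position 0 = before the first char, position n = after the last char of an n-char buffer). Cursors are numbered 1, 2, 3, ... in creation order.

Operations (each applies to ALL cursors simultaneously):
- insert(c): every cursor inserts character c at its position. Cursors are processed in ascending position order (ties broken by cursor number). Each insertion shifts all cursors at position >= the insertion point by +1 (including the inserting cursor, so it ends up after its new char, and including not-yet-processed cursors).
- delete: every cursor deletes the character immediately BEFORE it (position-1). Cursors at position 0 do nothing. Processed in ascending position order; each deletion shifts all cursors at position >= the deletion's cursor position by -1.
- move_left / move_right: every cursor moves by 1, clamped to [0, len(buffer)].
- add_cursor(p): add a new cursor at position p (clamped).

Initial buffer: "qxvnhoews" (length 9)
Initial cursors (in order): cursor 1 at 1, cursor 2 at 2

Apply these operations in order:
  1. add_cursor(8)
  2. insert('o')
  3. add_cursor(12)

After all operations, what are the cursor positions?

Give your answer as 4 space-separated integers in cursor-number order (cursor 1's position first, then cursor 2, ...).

After op 1 (add_cursor(8)): buffer="qxvnhoews" (len 9), cursors c1@1 c2@2 c3@8, authorship .........
After op 2 (insert('o')): buffer="qoxovnhoewos" (len 12), cursors c1@2 c2@4 c3@11, authorship .1.2......3.
After op 3 (add_cursor(12)): buffer="qoxovnhoewos" (len 12), cursors c1@2 c2@4 c3@11 c4@12, authorship .1.2......3.

Answer: 2 4 11 12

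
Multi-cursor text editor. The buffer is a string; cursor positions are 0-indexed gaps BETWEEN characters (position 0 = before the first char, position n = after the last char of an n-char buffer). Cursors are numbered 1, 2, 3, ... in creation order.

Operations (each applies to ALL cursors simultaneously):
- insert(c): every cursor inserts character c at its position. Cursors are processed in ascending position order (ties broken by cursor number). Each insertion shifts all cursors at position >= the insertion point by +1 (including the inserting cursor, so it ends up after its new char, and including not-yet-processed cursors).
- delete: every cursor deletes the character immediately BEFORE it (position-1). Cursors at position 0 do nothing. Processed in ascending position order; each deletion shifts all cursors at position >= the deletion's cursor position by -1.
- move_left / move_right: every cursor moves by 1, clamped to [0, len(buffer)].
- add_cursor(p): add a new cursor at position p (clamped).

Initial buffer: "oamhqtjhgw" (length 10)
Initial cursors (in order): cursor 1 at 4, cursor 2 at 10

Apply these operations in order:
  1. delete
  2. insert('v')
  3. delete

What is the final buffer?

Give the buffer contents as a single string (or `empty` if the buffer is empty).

Answer: oamqtjhg

Derivation:
After op 1 (delete): buffer="oamqtjhg" (len 8), cursors c1@3 c2@8, authorship ........
After op 2 (insert('v')): buffer="oamvqtjhgv" (len 10), cursors c1@4 c2@10, authorship ...1.....2
After op 3 (delete): buffer="oamqtjhg" (len 8), cursors c1@3 c2@8, authorship ........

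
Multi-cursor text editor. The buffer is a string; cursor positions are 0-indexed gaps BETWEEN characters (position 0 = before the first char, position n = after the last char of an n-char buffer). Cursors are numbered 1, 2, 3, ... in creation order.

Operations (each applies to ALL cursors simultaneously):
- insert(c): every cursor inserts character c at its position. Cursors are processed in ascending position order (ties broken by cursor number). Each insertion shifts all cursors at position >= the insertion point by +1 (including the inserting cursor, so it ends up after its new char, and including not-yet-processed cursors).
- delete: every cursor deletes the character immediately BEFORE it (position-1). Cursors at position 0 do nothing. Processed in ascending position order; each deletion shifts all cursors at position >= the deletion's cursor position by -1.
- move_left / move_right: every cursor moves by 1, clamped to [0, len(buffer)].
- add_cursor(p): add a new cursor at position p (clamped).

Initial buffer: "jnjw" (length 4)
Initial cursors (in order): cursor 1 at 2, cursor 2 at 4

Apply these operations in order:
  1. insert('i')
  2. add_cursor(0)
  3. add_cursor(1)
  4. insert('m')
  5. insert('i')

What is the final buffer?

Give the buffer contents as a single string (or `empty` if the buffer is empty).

After op 1 (insert('i')): buffer="jnijwi" (len 6), cursors c1@3 c2@6, authorship ..1..2
After op 2 (add_cursor(0)): buffer="jnijwi" (len 6), cursors c3@0 c1@3 c2@6, authorship ..1..2
After op 3 (add_cursor(1)): buffer="jnijwi" (len 6), cursors c3@0 c4@1 c1@3 c2@6, authorship ..1..2
After op 4 (insert('m')): buffer="mjmnimjwim" (len 10), cursors c3@1 c4@3 c1@6 c2@10, authorship 3.4.11..22
After op 5 (insert('i')): buffer="mijminimijwimi" (len 14), cursors c3@2 c4@5 c1@9 c2@14, authorship 33.44.111..222

Answer: mijminimijwimi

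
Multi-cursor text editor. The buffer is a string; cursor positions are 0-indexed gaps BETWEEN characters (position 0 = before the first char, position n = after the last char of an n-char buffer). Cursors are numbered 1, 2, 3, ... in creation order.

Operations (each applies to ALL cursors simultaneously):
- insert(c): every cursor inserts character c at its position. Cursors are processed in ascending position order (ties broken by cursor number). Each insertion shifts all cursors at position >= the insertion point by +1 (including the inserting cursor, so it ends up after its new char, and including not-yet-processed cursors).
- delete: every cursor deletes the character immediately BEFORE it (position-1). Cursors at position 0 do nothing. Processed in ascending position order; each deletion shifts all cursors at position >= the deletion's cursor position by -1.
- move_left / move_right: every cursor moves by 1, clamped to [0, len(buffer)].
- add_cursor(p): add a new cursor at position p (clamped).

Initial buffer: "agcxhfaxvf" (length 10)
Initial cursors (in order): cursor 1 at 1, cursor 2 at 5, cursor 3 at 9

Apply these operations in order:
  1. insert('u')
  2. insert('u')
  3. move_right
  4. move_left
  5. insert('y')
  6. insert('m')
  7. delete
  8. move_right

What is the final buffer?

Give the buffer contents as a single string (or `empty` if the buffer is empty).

After op 1 (insert('u')): buffer="augcxhufaxvuf" (len 13), cursors c1@2 c2@7 c3@12, authorship .1....2....3.
After op 2 (insert('u')): buffer="auugcxhuufaxvuuf" (len 16), cursors c1@3 c2@9 c3@15, authorship .11....22....33.
After op 3 (move_right): buffer="auugcxhuufaxvuuf" (len 16), cursors c1@4 c2@10 c3@16, authorship .11....22....33.
After op 4 (move_left): buffer="auugcxhuufaxvuuf" (len 16), cursors c1@3 c2@9 c3@15, authorship .11....22....33.
After op 5 (insert('y')): buffer="auuygcxhuuyfaxvuuyf" (len 19), cursors c1@4 c2@11 c3@18, authorship .111....222....333.
After op 6 (insert('m')): buffer="auuymgcxhuuymfaxvuuymf" (len 22), cursors c1@5 c2@13 c3@21, authorship .1111....2222....3333.
After op 7 (delete): buffer="auuygcxhuuyfaxvuuyf" (len 19), cursors c1@4 c2@11 c3@18, authorship .111....222....333.
After op 8 (move_right): buffer="auuygcxhuuyfaxvuuyf" (len 19), cursors c1@5 c2@12 c3@19, authorship .111....222....333.

Answer: auuygcxhuuyfaxvuuyf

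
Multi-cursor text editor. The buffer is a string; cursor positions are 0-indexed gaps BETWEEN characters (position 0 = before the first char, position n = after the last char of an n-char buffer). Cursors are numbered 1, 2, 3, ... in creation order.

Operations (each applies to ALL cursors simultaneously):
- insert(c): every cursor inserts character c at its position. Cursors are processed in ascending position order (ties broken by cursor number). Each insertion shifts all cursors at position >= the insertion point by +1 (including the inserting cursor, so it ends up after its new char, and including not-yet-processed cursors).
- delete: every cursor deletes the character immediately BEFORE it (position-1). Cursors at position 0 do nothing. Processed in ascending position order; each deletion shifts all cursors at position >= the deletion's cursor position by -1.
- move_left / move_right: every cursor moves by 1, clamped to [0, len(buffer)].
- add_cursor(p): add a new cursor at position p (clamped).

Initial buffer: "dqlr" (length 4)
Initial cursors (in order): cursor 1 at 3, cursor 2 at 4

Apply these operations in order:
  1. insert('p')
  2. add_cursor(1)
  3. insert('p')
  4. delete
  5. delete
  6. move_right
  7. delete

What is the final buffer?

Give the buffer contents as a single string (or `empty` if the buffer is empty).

Answer: empty

Derivation:
After op 1 (insert('p')): buffer="dqlprp" (len 6), cursors c1@4 c2@6, authorship ...1.2
After op 2 (add_cursor(1)): buffer="dqlprp" (len 6), cursors c3@1 c1@4 c2@6, authorship ...1.2
After op 3 (insert('p')): buffer="dpqlpprpp" (len 9), cursors c3@2 c1@6 c2@9, authorship .3..11.22
After op 4 (delete): buffer="dqlprp" (len 6), cursors c3@1 c1@4 c2@6, authorship ...1.2
After op 5 (delete): buffer="qlr" (len 3), cursors c3@0 c1@2 c2@3, authorship ...
After op 6 (move_right): buffer="qlr" (len 3), cursors c3@1 c1@3 c2@3, authorship ...
After op 7 (delete): buffer="" (len 0), cursors c1@0 c2@0 c3@0, authorship 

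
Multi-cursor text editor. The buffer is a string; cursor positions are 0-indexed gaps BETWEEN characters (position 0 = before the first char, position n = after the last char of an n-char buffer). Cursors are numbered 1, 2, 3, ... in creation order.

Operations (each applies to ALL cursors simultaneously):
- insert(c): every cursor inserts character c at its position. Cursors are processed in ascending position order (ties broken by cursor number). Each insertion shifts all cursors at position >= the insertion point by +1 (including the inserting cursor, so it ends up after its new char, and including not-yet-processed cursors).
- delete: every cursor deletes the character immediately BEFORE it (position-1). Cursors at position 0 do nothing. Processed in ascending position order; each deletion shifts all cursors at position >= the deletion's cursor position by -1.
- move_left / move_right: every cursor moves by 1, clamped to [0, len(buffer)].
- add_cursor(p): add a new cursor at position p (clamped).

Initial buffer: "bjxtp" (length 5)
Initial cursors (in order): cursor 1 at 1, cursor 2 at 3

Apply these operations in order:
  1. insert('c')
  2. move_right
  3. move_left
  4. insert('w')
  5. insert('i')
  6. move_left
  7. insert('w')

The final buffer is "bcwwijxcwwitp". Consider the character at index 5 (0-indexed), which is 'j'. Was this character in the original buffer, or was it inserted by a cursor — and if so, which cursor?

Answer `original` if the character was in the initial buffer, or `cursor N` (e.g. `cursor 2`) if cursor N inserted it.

Answer: original

Derivation:
After op 1 (insert('c')): buffer="bcjxctp" (len 7), cursors c1@2 c2@5, authorship .1..2..
After op 2 (move_right): buffer="bcjxctp" (len 7), cursors c1@3 c2@6, authorship .1..2..
After op 3 (move_left): buffer="bcjxctp" (len 7), cursors c1@2 c2@5, authorship .1..2..
After op 4 (insert('w')): buffer="bcwjxcwtp" (len 9), cursors c1@3 c2@7, authorship .11..22..
After op 5 (insert('i')): buffer="bcwijxcwitp" (len 11), cursors c1@4 c2@9, authorship .111..222..
After op 6 (move_left): buffer="bcwijxcwitp" (len 11), cursors c1@3 c2@8, authorship .111..222..
After op 7 (insert('w')): buffer="bcwwijxcwwitp" (len 13), cursors c1@4 c2@10, authorship .1111..2222..
Authorship (.=original, N=cursor N): . 1 1 1 1 . . 2 2 2 2 . .
Index 5: author = original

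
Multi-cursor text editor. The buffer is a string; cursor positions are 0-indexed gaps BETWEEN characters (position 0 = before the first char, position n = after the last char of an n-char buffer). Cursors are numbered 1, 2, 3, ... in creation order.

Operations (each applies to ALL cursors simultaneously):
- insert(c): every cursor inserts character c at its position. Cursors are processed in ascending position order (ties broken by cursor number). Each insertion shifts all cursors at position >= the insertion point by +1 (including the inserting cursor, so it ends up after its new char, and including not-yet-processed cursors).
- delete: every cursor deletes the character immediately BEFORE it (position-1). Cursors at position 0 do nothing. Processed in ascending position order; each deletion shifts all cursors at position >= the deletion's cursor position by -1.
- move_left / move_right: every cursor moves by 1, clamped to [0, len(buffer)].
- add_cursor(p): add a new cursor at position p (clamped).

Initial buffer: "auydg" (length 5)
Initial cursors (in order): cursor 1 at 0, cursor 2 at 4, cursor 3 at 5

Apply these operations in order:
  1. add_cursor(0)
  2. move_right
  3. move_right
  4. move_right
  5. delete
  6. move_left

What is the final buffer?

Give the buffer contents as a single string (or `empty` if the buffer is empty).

Answer: a

Derivation:
After op 1 (add_cursor(0)): buffer="auydg" (len 5), cursors c1@0 c4@0 c2@4 c3@5, authorship .....
After op 2 (move_right): buffer="auydg" (len 5), cursors c1@1 c4@1 c2@5 c3@5, authorship .....
After op 3 (move_right): buffer="auydg" (len 5), cursors c1@2 c4@2 c2@5 c3@5, authorship .....
After op 4 (move_right): buffer="auydg" (len 5), cursors c1@3 c4@3 c2@5 c3@5, authorship .....
After op 5 (delete): buffer="a" (len 1), cursors c1@1 c2@1 c3@1 c4@1, authorship .
After op 6 (move_left): buffer="a" (len 1), cursors c1@0 c2@0 c3@0 c4@0, authorship .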